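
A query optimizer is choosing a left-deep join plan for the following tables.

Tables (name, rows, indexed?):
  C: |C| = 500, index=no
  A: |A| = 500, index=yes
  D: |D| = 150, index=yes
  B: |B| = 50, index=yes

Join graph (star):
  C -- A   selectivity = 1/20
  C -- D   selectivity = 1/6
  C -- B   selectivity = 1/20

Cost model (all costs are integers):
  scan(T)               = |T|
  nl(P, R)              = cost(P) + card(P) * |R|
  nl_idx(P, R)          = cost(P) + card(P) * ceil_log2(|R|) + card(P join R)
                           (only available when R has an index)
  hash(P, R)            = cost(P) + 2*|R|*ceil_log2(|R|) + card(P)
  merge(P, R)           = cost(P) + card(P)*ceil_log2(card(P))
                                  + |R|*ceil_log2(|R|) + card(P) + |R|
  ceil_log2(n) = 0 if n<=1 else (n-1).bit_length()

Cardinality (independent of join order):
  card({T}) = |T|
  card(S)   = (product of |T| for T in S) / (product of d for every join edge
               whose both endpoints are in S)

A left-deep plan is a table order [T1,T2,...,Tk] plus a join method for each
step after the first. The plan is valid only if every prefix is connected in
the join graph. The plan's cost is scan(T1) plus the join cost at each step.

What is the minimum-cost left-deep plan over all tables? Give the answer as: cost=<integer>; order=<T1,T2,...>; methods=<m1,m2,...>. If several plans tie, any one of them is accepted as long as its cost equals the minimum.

Selinger DP (subsets sized 1..n):
  {C}: scan cost=500, card=500
  {A}: scan cost=500, card=500
  {D}: scan cost=150, card=150
  {B}: scan cost=50, card=50
  {AC}: card=12500; try (C,hash)→10000, (A,hash)→10000, (C,merge)→10500, (A,merge)→10500, (A,nl_idx)→17500, (C,nl)→250500 …(+1); best=10000 via (C,hash)
  {CD}: card=12500; try (D,hash)→3400, (C,merge)→6500, (D,merge)→6850, (C,hash)→9300, (D,nl_idx)→17000, (C,nl)→75150 …(+1); best=3400 via (D,hash)
  {BC}: card=1250; try (B,hash)→1600, (B,nl_idx)→4750, (C,merge)→5400, (B,merge)→5850, (C,hash)→9100, (C,nl)→25050 …(+1); best=1600 via (B,hash)
  {ACD}: card=312500; try (D,hash)→24900, (A,hash)→24900, (A,merge)→195900, (D,merge)→198850, (D,nl_idx)→422500, (A,nl_idx)→428400 …(+2); best=24900 via (D,hash)
  {ABC}: card=31250; try (A,hash)→11850, (A,merge)→21600, (B,hash)→23100, (A,nl_idx)→44100, (B,nl_idx)→116250, (B,merge)→197850 …(+2); best=11850 via (A,hash)
  {BCD}: card=31250; try (D,hash)→5250, (B,hash)→16500, (D,merge)→17950, (D,nl_idx)→42850, (B,nl_idx)→109650, (D,nl)→189100 …(+2); best=5250 via (D,hash)
  {ABCD}: card=781250; try (D,hash)→45500, (A,hash)→45500, (B,hash)→338000, (A,merge)→510250, (D,merge)→513200, (D,nl_idx)→1043100 …(+6); best=45500 via (D,hash)

cost=45500; order=C,B,A,D; methods=hash,hash,hash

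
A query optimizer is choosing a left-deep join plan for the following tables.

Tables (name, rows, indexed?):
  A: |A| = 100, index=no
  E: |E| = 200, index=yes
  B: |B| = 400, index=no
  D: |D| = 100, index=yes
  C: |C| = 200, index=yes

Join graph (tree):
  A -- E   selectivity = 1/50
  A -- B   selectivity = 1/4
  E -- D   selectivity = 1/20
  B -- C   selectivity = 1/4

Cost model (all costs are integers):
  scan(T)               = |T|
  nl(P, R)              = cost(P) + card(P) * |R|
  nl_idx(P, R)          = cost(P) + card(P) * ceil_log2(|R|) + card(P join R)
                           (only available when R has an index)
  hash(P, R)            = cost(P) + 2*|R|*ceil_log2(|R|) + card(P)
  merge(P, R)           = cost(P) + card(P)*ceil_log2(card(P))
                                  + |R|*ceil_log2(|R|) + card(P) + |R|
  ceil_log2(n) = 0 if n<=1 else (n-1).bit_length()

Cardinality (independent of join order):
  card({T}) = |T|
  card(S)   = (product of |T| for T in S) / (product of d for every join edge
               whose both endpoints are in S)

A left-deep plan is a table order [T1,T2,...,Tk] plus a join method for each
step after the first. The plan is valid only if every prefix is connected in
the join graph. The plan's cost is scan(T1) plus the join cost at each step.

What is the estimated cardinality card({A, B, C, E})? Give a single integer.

Tables in S: A(100), B(400), C(200), E(200)
Edges inside S: A-E(d=50), A-B(d=4), B-C(d=4)
numerator = 100 * 400 * 200 * 200 = 1600000000
denominator = 50 * 4 * 4 = 800
card(S) = 1600000000 / 800 = 2000000

2000000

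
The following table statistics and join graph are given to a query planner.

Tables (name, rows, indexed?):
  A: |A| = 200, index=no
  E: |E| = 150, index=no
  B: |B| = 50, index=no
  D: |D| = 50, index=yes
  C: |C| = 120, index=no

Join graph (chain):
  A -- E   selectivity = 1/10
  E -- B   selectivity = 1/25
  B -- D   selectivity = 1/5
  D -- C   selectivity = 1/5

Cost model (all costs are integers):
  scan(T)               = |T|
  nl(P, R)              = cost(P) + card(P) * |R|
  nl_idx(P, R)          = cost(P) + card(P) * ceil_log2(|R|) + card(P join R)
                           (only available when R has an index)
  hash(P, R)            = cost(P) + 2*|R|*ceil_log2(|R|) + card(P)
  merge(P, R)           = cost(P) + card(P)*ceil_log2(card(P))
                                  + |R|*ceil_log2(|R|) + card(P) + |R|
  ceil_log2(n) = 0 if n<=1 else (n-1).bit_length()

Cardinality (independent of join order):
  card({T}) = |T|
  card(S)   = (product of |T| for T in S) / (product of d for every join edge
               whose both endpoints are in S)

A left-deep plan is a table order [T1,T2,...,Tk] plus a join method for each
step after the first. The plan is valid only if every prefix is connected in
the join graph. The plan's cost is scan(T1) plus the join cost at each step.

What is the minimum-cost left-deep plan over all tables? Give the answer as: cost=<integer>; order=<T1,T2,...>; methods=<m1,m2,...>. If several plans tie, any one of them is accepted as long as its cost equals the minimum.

Selinger DP (subsets sized 1..n):
  {A}: scan cost=200, card=200
  {E}: scan cost=150, card=150
  {B}: scan cost=50, card=50
  {D}: scan cost=50, card=50
  {C}: scan cost=120, card=120
  {AE}: card=3000; try (E,hash)→2800, (A,merge)→3300, (E,merge)→3350, (A,hash)→3500, (A,nl)→30150, (E,nl)→30200; best=2800 via (E,hash)
  {BE}: card=300; try (B,hash)→900, (E,merge)→1750, (B,merge)→1850, (E,hash)→2500, (E,nl)→7550, (B,nl)→7650; best=900 via (B,hash)
  {BD}: card=500; try (D,hash)→700, (B,hash)→700, (D,merge)→750, (B,merge)→750, (D,nl_idx)→850, (D,nl)→2550 …(+1); best=700 via (D,hash)
  {CD}: card=1200; try (D,hash)→840, (C,merge)→1360, (D,merge)→1430, (C,hash)→1780, (D,nl_idx)→2040, (C,nl)→6050 …(+1); best=840 via (D,hash)
  {ABE}: card=6000; try (A,hash)→4400, (A,merge)→5700, (B,hash)→6400, (B,merge)→42150, (A,nl)→60900, (B,nl)→152800; best=4400 via (A,hash)
  {BDE}: card=3000; try (D,hash)→1800, (E,hash)→3600, (D,merge)→4250, (D,nl_idx)→5700, (E,merge)→7050, (D,nl)→15900 …(+1); best=1800 via (D,hash)
  {BCD}: card=12000; try (B,hash)→2640, (C,hash)→2880, (C,merge)→6660, (B,merge)→15590, (C,nl)→60700, (B,nl)→60840; best=2640 via (B,hash)
  {ABDE}: card=60000; try (A,hash)→8000, (D,hash)→11000, (A,merge)→42600, (D,merge)→88750, (D,nl_idx)→100400, (D,nl)→304400 …(+1); best=8000 via (A,hash)
  {BCDE}: card=72000; try (C,hash)→6480, (E,hash)→17040, (C,merge)→41760, (E,merge)→183990, (C,nl)→361800, (E,nl)→1802640; best=6480 via (C,hash)
  {ABCDE}: card=1440000; try (C,hash)→69680, (A,hash)→81680, (C,merge)→1028960, (A,merge)→1304280, (C,nl)→7208000, (A,nl)→14406480; best=69680 via (C,hash)

cost=69680; order=E,B,D,A,C; methods=hash,hash,hash,hash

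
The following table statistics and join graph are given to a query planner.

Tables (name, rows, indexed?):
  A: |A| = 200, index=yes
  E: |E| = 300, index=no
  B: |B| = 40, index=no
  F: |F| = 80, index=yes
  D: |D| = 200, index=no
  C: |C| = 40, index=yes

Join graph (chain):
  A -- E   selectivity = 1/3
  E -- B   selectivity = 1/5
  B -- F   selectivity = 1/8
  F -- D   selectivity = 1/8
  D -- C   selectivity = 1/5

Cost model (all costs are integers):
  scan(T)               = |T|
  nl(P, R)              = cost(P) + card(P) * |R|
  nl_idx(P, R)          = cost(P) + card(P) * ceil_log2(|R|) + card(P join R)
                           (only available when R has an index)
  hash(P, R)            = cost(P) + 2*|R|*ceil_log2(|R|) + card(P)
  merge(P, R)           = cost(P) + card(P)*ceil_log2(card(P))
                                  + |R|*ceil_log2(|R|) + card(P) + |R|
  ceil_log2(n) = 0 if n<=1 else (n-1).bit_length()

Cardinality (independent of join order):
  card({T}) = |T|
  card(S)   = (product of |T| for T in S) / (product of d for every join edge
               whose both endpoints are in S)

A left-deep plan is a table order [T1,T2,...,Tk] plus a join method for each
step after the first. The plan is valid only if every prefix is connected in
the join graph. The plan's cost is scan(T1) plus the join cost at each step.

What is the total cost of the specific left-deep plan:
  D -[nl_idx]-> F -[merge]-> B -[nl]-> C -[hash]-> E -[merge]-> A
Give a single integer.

115715080

step 1: scan D: cost=200, card=200
step 2: join F via nl_idx
    card(P join F) = 200*80/(8) = 2000
    cost = 200 + 200*7 + 2000 = 3600
step 3: join B via merge
    card(P join B) = 2000*40/(8) = 10000
    cost = 3600 + 2000*11 + 40*6 + 2000 + 40 = 27880
step 4: join C via nl
    card(P join C) = 10000*40/(5) = 80000
    cost = 27880 + 10000*40 = 427880
step 5: join E via hash
    card(P join E) = 80000*300/(5) = 4800000
    cost = 427880 + 2*300*9 + 80000 = 513280
step 6: join A via merge
    card(P join A) = 4800000*200/(3) = 320000000
    cost = 513280 + 4800000*23 + 200*8 + 4800000 + 200 = 115715080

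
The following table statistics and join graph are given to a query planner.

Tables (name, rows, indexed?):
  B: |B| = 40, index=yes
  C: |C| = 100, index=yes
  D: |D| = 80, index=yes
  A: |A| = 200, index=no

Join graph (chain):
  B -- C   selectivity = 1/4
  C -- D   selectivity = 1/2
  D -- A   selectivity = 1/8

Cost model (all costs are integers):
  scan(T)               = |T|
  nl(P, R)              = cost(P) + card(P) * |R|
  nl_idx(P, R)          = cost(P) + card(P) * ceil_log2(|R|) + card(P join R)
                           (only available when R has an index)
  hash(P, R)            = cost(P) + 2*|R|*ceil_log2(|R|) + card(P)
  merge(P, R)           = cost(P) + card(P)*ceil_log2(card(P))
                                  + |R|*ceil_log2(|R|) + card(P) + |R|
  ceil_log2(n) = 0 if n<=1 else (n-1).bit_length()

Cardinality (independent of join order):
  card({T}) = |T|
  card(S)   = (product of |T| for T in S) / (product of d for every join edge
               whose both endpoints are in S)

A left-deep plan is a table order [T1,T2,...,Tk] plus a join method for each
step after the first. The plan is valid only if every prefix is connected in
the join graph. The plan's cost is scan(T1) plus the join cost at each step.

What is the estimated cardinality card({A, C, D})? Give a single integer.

Tables in S: A(200), C(100), D(80)
Edges inside S: C-D(d=2), D-A(d=8)
numerator = 200 * 100 * 80 = 1600000
denominator = 2 * 8 = 16
card(S) = 1600000 / 16 = 100000

100000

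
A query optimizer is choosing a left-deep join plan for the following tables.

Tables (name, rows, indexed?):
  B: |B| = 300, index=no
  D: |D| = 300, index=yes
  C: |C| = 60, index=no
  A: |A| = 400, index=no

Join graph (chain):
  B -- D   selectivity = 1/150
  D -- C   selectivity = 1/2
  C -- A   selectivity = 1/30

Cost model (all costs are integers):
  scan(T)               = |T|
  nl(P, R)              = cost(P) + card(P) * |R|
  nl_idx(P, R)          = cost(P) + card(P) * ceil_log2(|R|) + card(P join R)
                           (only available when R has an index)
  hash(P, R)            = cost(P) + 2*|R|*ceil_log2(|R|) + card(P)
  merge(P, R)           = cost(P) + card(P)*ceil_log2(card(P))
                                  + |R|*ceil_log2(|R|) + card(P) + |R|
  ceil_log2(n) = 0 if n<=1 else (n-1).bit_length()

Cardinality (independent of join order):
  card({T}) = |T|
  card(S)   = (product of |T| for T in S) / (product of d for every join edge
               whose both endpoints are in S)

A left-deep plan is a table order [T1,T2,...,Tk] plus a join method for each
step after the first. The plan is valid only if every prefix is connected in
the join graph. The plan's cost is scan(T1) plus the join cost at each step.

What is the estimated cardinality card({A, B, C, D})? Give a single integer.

Tables in S: A(400), B(300), C(60), D(300)
Edges inside S: B-D(d=150), D-C(d=2), C-A(d=30)
numerator = 400 * 300 * 60 * 300 = 2160000000
denominator = 150 * 2 * 30 = 9000
card(S) = 2160000000 / 9000 = 240000

240000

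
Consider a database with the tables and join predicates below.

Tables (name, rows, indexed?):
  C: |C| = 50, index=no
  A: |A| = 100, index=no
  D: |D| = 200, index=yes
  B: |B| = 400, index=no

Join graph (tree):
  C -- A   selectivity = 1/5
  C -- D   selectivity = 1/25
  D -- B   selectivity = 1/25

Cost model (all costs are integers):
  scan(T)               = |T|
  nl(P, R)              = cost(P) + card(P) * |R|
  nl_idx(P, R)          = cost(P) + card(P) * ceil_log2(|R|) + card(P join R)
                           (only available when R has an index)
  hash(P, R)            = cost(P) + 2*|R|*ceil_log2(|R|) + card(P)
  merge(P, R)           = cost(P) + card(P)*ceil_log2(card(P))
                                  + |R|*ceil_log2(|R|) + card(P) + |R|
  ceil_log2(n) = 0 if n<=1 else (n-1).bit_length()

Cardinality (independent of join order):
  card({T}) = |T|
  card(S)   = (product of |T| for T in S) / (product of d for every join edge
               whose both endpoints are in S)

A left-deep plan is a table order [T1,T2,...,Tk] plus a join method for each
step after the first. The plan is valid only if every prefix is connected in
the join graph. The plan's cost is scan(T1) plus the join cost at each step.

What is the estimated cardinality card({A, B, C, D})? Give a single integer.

128000

Tables in S: A(100), B(400), C(50), D(200)
Edges inside S: C-A(d=5), C-D(d=25), D-B(d=25)
numerator = 100 * 400 * 50 * 200 = 400000000
denominator = 5 * 25 * 25 = 3125
card(S) = 400000000 / 3125 = 128000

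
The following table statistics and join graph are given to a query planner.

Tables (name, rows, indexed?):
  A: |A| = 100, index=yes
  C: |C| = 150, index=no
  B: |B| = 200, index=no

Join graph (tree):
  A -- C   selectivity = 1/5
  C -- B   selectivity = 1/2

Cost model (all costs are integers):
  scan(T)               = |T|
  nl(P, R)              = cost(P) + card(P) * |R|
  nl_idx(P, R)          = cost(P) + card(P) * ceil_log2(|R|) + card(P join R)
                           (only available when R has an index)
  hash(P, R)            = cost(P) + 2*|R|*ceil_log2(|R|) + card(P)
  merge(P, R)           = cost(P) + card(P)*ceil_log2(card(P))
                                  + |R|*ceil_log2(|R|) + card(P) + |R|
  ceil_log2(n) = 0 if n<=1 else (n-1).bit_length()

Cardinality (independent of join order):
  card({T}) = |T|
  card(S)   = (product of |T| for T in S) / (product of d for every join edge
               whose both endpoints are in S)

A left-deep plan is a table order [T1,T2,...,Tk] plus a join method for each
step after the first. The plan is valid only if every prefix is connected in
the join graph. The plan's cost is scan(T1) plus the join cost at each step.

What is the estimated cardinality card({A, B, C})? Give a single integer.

Tables in S: A(100), B(200), C(150)
Edges inside S: A-C(d=5), C-B(d=2)
numerator = 100 * 200 * 150 = 3000000
denominator = 5 * 2 = 10
card(S) = 3000000 / 10 = 300000

300000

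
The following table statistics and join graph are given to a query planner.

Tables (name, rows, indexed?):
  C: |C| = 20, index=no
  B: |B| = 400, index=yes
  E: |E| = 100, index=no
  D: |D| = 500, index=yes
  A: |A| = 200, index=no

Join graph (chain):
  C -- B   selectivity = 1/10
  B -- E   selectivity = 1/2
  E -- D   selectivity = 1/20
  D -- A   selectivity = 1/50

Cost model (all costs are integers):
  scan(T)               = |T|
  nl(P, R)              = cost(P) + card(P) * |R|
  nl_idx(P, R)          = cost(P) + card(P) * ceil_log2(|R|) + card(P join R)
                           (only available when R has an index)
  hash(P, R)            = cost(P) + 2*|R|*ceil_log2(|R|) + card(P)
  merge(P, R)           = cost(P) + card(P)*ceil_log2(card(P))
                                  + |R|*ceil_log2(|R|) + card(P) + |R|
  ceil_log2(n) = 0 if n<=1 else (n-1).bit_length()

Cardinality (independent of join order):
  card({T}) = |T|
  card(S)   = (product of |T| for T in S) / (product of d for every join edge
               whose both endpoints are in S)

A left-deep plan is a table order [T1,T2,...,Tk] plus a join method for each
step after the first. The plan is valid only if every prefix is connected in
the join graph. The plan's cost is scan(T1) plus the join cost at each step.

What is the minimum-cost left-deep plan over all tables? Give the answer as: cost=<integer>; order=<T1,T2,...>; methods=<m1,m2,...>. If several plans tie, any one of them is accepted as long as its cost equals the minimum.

cost=1055400; order=B,C,E,D,A; methods=hash,hash,hash,hash

Selinger DP (subsets sized 1..n):
  {C}: scan cost=20, card=20
  {B}: scan cost=400, card=400
  {E}: scan cost=100, card=100
  {D}: scan cost=500, card=500
  {A}: scan cost=200, card=200
  {BC}: card=800; try (C,hash)→1000, (B,nl_idx)→1000, (B,merge)→4140, (C,merge)→4520, (B,hash)→7240, (B,nl)→8020 …(+1); best=1000 via (C,hash)
  {BE}: card=20000; try (E,hash)→2200, (B,merge)→4900, (E,merge)→5200, (B,hash)→7400, (B,nl_idx)→21000, (B,nl)→40100 …(+1); best=2200 via (E,hash)
  {DE}: card=2500; try (E,hash)→2400, (D,nl_idx)→3500, (D,merge)→5900, (E,merge)→6300, (D,hash)→9200, (D,nl)→50100 …(+1); best=2400 via (E,hash)
  {AD}: card=2000; try (D,nl_idx)→4000, (A,hash)→4200, (D,merge)→7000, (A,merge)→7300, (D,hash)→9400, (D,nl)→100200 …(+1); best=4000 via (D,nl_idx)
  {BCE}: card=40000; try (E,hash)→3200, (E,merge)→10600, (C,hash)→22400, (E,nl)→81000, (C,merge)→322320, (C,nl)→402200; best=3200 via (E,hash)
  {BDE}: card=500000; try (B,hash)→12100, (D,hash)→31200, (B,merge)→38900, (D,merge)→327200, (B,nl_idx)→524900, (D,nl_idx)→682200 …(+2); best=12100 via (B,hash)
  {ADE}: card=10000; try (E,hash)→7400, (A,hash)→8100, (E,merge)→28800, (A,merge)→36700, (E,nl)→204000, (A,nl)→502400; best=7400 via (E,hash)
  {BCDE}: card=1000000; try (D,hash)→52200, (C,hash)→512300, (D,merge)→688200, (D,nl_idx)→1363200, (C,nl)→10012100, (C,merge)→10012220 …(+1); best=52200 via (D,hash)
  {ABDE}: card=2000000; try (B,hash)→24600, (B,merge)→161400, (A,hash)→515300, (B,nl_idx)→2097400, (B,nl)→4007400, (A,merge)→10013900 …(+1); best=24600 via (B,hash)
  {ABCDE}: card=4000000; try (A,hash)→1055400, (C,hash)→2024800, (A,merge)→21054000, (C,nl)→40024600, (C,merge)→44024720, (A,nl)→200052200; best=1055400 via (A,hash)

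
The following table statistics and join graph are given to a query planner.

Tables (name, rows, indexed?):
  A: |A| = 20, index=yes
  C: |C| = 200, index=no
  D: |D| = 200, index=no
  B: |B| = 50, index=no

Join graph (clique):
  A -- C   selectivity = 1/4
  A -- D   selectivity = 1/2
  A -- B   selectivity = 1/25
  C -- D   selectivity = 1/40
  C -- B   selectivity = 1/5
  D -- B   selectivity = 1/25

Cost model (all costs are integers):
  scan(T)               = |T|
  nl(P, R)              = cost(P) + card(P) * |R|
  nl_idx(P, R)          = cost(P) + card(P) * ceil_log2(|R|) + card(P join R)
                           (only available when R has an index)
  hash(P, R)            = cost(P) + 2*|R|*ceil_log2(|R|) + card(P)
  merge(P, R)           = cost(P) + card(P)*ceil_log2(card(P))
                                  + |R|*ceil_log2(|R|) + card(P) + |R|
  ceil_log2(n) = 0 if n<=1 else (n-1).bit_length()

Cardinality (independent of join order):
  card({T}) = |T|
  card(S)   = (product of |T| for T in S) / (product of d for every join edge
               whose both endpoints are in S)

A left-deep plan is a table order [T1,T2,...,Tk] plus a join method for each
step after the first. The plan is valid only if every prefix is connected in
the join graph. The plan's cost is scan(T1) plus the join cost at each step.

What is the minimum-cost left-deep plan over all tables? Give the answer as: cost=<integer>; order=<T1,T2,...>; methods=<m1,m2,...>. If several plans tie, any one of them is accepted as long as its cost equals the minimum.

Selinger DP (subsets sized 1..n):
  {A}: scan cost=20, card=20
  {C}: scan cost=200, card=200
  {D}: scan cost=200, card=200
  {B}: scan cost=50, card=50
  {AC}: card=1000; try (A,hash)→600, (C,merge)→1940, (A,merge)→2120, (A,nl_idx)→2200, (C,hash)→3240, (C,nl)→4020 …(+1); best=600 via (A,hash)
  {AD}: card=2000; try (A,hash)→600, (D,merge)→1940, (A,merge)→2120, (A,nl_idx)→3200, (D,hash)→3240, (D,nl)→4020 …(+1); best=600 via (A,hash)
  {AB}: card=40; try (A,hash)→300, (A,nl_idx)→340, (B,merge)→490, (A,merge)→520, (B,hash)→640, (B,nl)→1020 …(+1); best=300 via (A,hash)
  {CD}: card=1000; try (D,hash)→3600, (C,hash)→3600, (D,merge)→3800, (C,merge)→3800, (D,nl)→40200, (C,nl)→40200; best=3600 via (D,hash)
  {BC}: card=2000; try (B,hash)→1000, (C,merge)→2200, (B,merge)→2350, (C,hash)→3300, (C,nl)→10050, (B,nl)→10200; best=1000 via (B,hash)
  {BD}: card=400; try (B,hash)→1000, (D,merge)→2200, (B,merge)→2350, (D,hash)→3300, (D,nl)→10050, (B,nl)→10200; best=1000 via (B,hash)
  {ACD}: card=2500; try (D,hash)→4800, (A,hash)→4800, (C,hash)→5800, (A,nl_idx)→11100, (D,merge)→13400, (A,merge)→14720 …(+4); best=4800 via (D,hash)
  {ABC}: card=400; try (B,hash)→2200, (C,merge)→2380, (A,hash)→3200, (C,hash)→3540, (C,nl)→8300, (A,nl_idx)→11400 …(+4); best=2200 via (B,hash)
  {ABD}: card=160; try (A,hash)→1600, (D,merge)→2380, (A,nl_idx)→3160, (B,hash)→3200, (D,hash)→3540, (A,merge)→5120 …(+4); best=1600 via (A,hash)
  {BCD}: card=400; try (C,hash)→4600, (B,hash)→5200, (D,hash)→6200, (C,merge)→6800, (B,merge)→14950, (D,merge)→26800 …(+3); best=4600 via (C,hash)
  {ABCD}: card=40; try (C,merge)→4840, (C,hash)→4960, (A,hash)→5200, (D,hash)→5800, (A,nl_idx)→6640, (B,hash)→7900 …(+7); best=4840 via (C,merge)

cost=4840; order=D,B,A,C; methods=hash,hash,merge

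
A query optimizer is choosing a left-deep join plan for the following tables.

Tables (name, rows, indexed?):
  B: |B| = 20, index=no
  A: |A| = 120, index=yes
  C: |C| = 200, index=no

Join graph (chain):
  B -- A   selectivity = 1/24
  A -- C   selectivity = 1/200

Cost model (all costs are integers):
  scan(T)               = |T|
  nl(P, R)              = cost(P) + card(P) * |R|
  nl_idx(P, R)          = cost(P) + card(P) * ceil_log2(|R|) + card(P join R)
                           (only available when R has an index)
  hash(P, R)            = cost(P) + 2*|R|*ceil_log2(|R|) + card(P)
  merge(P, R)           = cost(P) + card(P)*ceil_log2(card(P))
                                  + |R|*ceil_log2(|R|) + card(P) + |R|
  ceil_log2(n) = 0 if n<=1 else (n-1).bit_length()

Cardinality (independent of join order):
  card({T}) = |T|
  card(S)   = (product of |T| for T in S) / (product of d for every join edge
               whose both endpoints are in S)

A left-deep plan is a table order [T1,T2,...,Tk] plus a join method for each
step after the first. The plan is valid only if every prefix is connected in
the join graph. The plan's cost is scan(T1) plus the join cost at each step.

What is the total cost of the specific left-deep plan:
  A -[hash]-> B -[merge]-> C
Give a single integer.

step 1: scan A: cost=120, card=120
step 2: join B via hash
    card(P join B) = 120*20/(24) = 100
    cost = 120 + 2*20*5 + 120 = 440
step 3: join C via merge
    card(P join C) = 100*200/(200) = 100
    cost = 440 + 100*7 + 200*8 + 100 + 200 = 3040

3040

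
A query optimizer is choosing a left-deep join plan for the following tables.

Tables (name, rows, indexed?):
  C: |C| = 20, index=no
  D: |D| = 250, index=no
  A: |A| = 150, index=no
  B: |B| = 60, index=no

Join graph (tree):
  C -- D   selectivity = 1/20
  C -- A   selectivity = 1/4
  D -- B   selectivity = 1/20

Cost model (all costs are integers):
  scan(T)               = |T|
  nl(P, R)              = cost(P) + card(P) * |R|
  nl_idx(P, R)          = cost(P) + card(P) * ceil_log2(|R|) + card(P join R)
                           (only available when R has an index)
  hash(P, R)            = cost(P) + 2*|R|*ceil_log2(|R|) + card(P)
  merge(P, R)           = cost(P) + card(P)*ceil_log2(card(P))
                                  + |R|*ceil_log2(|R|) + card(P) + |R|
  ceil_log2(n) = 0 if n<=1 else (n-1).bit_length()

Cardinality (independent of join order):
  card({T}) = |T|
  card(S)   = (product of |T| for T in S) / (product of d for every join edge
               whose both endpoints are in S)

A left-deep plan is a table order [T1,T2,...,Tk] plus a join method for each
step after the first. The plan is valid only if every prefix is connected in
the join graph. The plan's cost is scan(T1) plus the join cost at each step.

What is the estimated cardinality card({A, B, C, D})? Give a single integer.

28125

Tables in S: A(150), B(60), C(20), D(250)
Edges inside S: C-D(d=20), C-A(d=4), D-B(d=20)
numerator = 150 * 60 * 20 * 250 = 45000000
denominator = 20 * 4 * 20 = 1600
card(S) = 45000000 / 1600 = 28125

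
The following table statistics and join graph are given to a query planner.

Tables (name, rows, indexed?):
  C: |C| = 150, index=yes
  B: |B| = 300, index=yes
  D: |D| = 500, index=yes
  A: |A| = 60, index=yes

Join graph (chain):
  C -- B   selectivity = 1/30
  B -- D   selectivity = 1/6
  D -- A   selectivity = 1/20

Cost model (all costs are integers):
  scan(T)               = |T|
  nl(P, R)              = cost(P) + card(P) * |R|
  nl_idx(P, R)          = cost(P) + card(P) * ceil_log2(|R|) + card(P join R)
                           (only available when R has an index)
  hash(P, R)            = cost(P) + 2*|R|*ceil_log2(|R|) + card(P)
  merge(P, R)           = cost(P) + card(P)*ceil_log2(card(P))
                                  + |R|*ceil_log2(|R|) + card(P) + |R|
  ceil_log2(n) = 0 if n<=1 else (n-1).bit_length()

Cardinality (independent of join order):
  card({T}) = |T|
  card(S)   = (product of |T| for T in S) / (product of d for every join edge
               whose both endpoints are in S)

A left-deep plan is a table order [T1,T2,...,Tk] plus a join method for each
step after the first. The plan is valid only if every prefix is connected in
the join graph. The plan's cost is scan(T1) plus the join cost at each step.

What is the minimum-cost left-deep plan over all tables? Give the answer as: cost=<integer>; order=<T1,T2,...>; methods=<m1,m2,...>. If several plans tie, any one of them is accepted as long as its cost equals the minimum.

cost=86020; order=D,A,B,C; methods=hash,hash,hash

Selinger DP (subsets sized 1..n):
  {C}: scan cost=150, card=150
  {B}: scan cost=300, card=300
  {D}: scan cost=500, card=500
  {A}: scan cost=60, card=60
  {BC}: card=1500; try (C,hash)→3000, (B,nl_idx)→3000, (C,nl_idx)→4200, (B,merge)→4500, (C,merge)→4650, (B,hash)→5700 …(+2); best=3000 via (C,hash)
  {BD}: card=25000; try (B,hash)→6400, (D,merge)→8300, (B,merge)→8500, (D,hash)→9600, (D,nl_idx)→28000, (B,nl_idx)→30000 …(+2); best=6400 via (B,hash)
  {AD}: card=1500; try (A,hash)→1720, (D,nl_idx)→2100, (A,nl_idx)→5000, (D,merge)→5480, (A,merge)→5920, (D,hash)→9120 …(+2); best=1720 via (A,hash)
  {BCD}: card=125000; try (D,hash)→13500, (D,merge)→26000, (C,hash)→33800, (D,nl_idx)→141500, (C,nl_idx)→331400, (C,merge)→407750 …(+2); best=13500 via (D,hash)
  {ABD}: card=75000; try (B,hash)→8620, (B,merge)→22720, (A,hash)→32120, (B,nl_idx)→90220, (A,nl_idx)→231400, (A,merge)→406820 …(+2); best=8620 via (B,hash)
  {ABCD}: card=375000; try (C,hash)→86020, (A,hash)→139220, (C,nl_idx)→983620, (A,nl_idx)→1138500, (C,merge)→1359970, (A,merge)→2263920 …(+2); best=86020 via (C,hash)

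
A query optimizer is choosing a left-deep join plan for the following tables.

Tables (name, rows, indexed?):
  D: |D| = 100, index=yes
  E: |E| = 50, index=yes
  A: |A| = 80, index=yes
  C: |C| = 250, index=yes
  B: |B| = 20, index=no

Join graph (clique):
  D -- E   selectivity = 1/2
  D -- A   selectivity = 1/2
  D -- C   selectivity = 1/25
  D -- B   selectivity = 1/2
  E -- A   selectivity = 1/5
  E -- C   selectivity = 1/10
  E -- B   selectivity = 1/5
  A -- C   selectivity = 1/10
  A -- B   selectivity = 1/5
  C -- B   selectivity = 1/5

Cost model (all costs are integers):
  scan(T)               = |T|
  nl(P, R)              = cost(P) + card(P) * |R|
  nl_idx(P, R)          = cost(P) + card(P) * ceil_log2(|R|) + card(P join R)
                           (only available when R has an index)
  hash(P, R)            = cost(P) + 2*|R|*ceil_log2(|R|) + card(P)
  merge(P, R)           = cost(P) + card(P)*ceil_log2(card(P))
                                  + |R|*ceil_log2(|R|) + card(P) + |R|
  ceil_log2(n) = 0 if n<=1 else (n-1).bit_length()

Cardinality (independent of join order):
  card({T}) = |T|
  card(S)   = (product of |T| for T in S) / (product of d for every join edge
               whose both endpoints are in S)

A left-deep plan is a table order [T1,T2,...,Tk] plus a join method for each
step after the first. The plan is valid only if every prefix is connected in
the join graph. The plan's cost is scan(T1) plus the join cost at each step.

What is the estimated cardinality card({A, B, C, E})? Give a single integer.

Tables in S: A(80), B(20), C(250), E(50)
Edges inside S: E-A(d=5), E-C(d=10), E-B(d=5), A-C(d=10), A-B(d=5), C-B(d=5)
numerator = 80 * 20 * 250 * 50 = 20000000
denominator = 5 * 10 * 5 * 10 * 5 * 5 = 62500
card(S) = 20000000 / 62500 = 320

320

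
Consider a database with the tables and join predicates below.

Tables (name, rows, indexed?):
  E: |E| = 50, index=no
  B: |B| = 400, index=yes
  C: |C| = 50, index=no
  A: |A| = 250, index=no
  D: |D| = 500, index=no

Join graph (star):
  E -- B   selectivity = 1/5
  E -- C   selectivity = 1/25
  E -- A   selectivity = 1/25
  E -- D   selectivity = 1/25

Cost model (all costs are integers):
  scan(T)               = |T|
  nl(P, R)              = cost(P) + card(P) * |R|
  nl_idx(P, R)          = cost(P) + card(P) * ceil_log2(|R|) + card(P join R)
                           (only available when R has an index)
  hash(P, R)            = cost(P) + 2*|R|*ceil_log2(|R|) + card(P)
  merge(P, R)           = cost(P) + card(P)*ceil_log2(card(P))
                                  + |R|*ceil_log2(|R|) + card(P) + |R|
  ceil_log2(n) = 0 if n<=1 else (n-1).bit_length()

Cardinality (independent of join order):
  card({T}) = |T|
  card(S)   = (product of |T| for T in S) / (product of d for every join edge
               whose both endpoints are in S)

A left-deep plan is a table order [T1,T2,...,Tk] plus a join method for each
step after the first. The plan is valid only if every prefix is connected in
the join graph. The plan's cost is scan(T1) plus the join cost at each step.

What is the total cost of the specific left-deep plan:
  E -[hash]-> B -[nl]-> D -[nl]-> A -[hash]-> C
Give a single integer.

step 1: scan E: cost=50, card=50
step 2: join B via hash
    card(P join B) = 50*400/(5) = 4000
    cost = 50 + 2*400*9 + 50 = 7300
step 3: join D via nl
    card(P join D) = 4000*500/(25) = 80000
    cost = 7300 + 4000*500 = 2007300
step 4: join A via nl
    card(P join A) = 80000*250/(25) = 800000
    cost = 2007300 + 80000*250 = 22007300
step 5: join C via hash
    card(P join C) = 800000*50/(25) = 1600000
    cost = 22007300 + 2*50*6 + 800000 = 22807900

22807900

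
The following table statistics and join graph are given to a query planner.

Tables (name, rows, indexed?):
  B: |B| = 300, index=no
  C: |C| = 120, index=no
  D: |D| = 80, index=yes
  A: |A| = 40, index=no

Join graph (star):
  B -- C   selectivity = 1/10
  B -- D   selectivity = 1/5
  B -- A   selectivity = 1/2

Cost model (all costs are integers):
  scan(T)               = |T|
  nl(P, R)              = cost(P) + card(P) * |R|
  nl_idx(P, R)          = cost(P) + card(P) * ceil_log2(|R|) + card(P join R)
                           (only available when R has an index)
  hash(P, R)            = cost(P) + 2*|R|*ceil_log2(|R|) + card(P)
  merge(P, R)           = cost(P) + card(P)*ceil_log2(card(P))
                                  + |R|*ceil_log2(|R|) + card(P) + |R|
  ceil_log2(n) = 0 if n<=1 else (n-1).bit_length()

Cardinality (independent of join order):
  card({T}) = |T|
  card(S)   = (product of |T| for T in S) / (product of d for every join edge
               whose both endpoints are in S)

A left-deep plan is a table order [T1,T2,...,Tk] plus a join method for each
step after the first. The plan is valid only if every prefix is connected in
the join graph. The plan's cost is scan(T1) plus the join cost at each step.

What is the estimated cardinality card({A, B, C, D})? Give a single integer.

Tables in S: A(40), B(300), C(120), D(80)
Edges inside S: B-C(d=10), B-D(d=5), B-A(d=2)
numerator = 40 * 300 * 120 * 80 = 115200000
denominator = 10 * 5 * 2 = 100
card(S) = 115200000 / 100 = 1152000

1152000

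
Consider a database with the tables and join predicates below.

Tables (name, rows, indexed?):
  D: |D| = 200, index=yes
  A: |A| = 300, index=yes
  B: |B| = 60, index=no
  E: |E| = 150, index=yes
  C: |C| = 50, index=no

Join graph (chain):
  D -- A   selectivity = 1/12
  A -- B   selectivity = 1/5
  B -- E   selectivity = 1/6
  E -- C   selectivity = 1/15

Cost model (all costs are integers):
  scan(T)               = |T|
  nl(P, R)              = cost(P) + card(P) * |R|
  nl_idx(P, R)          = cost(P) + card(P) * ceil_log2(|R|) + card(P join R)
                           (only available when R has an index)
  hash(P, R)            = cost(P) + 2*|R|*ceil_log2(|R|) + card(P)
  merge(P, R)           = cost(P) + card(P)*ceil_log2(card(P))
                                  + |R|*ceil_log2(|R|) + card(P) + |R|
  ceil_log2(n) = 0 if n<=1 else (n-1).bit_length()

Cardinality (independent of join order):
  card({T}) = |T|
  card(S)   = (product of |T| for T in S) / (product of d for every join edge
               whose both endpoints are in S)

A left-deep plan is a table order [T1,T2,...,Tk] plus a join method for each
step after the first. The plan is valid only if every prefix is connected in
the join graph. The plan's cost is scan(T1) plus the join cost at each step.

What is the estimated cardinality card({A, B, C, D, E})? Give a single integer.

Tables in S: A(300), B(60), C(50), D(200), E(150)
Edges inside S: D-A(d=12), A-B(d=5), B-E(d=6), E-C(d=15)
numerator = 300 * 60 * 50 * 200 * 150 = 27000000000
denominator = 12 * 5 * 6 * 15 = 5400
card(S) = 27000000000 / 5400 = 5000000

5000000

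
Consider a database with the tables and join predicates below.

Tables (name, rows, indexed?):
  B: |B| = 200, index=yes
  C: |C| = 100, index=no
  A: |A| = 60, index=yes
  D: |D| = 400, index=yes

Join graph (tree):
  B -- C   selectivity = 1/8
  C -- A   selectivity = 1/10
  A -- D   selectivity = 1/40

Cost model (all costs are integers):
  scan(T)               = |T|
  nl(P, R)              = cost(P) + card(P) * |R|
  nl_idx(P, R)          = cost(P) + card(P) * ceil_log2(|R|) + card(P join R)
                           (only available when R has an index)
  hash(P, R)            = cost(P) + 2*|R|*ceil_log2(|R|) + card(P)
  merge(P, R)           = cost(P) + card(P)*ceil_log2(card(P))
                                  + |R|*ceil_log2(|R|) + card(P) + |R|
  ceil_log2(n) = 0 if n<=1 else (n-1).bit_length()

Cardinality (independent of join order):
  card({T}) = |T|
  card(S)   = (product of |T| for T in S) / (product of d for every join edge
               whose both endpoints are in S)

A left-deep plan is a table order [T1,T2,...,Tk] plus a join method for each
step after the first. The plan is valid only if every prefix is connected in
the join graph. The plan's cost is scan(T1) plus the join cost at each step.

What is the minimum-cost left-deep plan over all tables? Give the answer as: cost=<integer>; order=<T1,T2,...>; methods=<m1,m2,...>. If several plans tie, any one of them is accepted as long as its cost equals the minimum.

Selinger DP (subsets sized 1..n):
  {B}: scan cost=200, card=200
  {C}: scan cost=100, card=100
  {A}: scan cost=60, card=60
  {D}: scan cost=400, card=400
  {BC}: card=2500; try (C,hash)→1800, (B,merge)→2700, (C,merge)→2800, (B,hash)→3400, (B,nl_idx)→3400, (B,nl)→20100 …(+1); best=1800 via (C,hash)
  {AC}: card=600; try (A,hash)→920, (C,merge)→1280, (A,nl_idx)→1300, (A,merge)→1320, (C,hash)→1520, (C,nl)→6060 …(+1); best=920 via (A,hash)
  {AD}: card=600; try (D,nl_idx)→1200, (A,hash)→1520, (A,nl_idx)→3400, (D,merge)→4480, (A,merge)→4820, (D,hash)→7320 …(+2); best=1200 via (D,nl_idx)
  {ABC}: card=15000; try (B,hash)→4720, (A,hash)→5020, (B,merge)→9320, (B,nl_idx)→20720, (A,nl_idx)→31800, (A,merge)→34720 …(+2); best=4720 via (B,hash)
  {ACD}: card=6000; try (C,hash)→3200, (C,merge)→8600, (D,hash)→8720, (D,merge)→11520, (D,nl_idx)→12320, (C,nl)→61200 …(+1); best=3200 via (C,hash)
  {ABCD}: card=150000; try (B,hash)→12400, (D,hash)→26920, (B,merge)→89000, (B,nl_idx)→201200, (D,merge)→233720, (D,nl_idx)→289720 …(+2); best=12400 via (B,hash)

cost=12400; order=A,D,C,B; methods=nl_idx,hash,hash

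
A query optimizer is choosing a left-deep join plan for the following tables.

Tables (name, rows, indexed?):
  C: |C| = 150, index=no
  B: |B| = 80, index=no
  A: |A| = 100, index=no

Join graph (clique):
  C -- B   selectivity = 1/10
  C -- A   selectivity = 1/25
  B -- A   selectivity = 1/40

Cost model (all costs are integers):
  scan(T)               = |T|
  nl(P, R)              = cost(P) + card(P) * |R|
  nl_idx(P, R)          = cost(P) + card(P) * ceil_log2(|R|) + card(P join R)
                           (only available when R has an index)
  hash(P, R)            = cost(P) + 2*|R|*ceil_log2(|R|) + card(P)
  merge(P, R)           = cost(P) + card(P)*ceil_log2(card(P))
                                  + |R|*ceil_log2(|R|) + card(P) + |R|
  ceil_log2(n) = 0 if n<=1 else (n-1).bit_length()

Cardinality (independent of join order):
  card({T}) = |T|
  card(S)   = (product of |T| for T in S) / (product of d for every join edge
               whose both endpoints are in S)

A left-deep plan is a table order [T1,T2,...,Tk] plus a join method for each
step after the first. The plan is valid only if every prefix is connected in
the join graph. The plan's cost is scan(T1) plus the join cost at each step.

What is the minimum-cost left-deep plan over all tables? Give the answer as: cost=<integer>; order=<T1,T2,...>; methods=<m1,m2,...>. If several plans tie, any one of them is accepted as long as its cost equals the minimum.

Selinger DP (subsets sized 1..n):
  {C}: scan cost=150, card=150
  {B}: scan cost=80, card=80
  {A}: scan cost=100, card=100
  {BC}: card=1200; try (B,hash)→1420, (C,merge)→2070, (B,merge)→2140, (C,hash)→2560, (C,nl)→12080, (B,nl)→12150; best=1420 via (B,hash)
  {AC}: card=600; try (A,hash)→1700, (C,merge)→2250, (A,merge)→2300, (C,hash)→2600, (C,nl)→15100, (A,nl)→15150; best=1700 via (A,hash)
  {AB}: card=200; try (B,hash)→1320, (A,merge)→1520, (B,merge)→1540, (A,hash)→1560, (A,nl)→8080, (B,nl)→8100; best=1320 via (B,hash)
  {ABC}: card=120; try (B,hash)→3420, (C,hash)→3920, (A,hash)→4020, (C,merge)→4470, (B,merge)→8940, (A,merge)→16620 …(+3); best=3420 via (B,hash)

cost=3420; order=C,A,B; methods=hash,hash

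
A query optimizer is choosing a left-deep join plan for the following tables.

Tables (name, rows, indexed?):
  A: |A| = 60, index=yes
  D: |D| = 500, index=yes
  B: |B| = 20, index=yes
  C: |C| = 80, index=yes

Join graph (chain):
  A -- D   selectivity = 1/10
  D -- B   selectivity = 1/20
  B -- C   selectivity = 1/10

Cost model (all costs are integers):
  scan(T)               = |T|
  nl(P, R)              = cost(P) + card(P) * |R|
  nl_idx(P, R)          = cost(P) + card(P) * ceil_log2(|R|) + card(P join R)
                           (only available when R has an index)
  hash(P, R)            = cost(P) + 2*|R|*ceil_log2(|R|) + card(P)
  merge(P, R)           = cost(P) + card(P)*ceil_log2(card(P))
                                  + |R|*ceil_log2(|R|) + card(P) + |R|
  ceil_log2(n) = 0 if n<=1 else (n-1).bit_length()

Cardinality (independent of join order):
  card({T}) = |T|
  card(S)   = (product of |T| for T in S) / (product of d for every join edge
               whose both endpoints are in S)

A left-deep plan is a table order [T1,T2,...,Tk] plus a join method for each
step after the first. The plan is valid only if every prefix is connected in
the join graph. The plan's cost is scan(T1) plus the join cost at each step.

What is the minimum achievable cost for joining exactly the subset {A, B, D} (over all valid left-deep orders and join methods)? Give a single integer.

1920

Selinger DP over subsets of {A,B,D}:
  {A}: scan cost=60, card=60
  {D}: scan cost=500, card=500
  {B}: scan cost=20, card=20
  {AD}: card=3000; try (A,hash)→1720, (D,nl_idx)→3600, (D,merge)→5480, (A,merge)→5920, (A,nl_idx)→6500, (D,hash)→9120 …(+2); best=1720 via (A,hash)
  {BD}: card=500; try (D,nl_idx)→700, (B,hash)→1200, (B,nl_idx)→3500, (D,merge)→5140, (B,merge)→5620, (D,hash)→9040 …(+2); best=700 via (D,nl_idx)
  {ABD}: card=3000; try (A,hash)→1920, (B,hash)→4920, (A,merge)→6120, (A,nl_idx)→6700, (B,nl_idx)→19720, (A,nl)→30700 …(+2); best=1920 via (A,hash)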